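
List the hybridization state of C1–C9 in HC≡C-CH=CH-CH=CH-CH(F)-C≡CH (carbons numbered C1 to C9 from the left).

C1 sp, C2 sp, C3 sp2, C4 sp2, C5 sp2, C6 sp2, C7 sp3, C8 sp, C9 sp

C1 (2 σ bonds, plus two π bonds) has steric number 2: sp.
C2: 2 σ bonds, plus two π bonds; 2 regions of electron density → sp.
C3 (3 σ bonds, plus one π bond) has steric number 3: sp2.
C4: 3 σ bonds, plus one π bond — 3 electron domains, sp2.
C5: 3 σ bonds, plus one π bond — 3 electron domains, sp2.
C6 (3 σ bonds, plus one π bond) has steric number 3: sp2.
C7 — 4 σ bonds. Steric number 4, so sp3.
C8: 2 σ bonds, plus two π bonds — 2 electron domains, sp.
C9 is sp: 2 σ bonds, plus two π bonds, 2 electron-density regions.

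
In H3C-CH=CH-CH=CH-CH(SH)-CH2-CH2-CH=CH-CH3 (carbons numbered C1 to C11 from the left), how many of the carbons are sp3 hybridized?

5

C1: sp3 ✓
C2: sp2
C3: sp2
C4: sp2
C5: sp2
C6: sp3 ✓
C7: sp3 ✓
C8: sp3 ✓
C9: sp2
C10: sp2
C11: sp3 ✓
C1, C6, C7, C8, C11 → 5 sp3 carbons.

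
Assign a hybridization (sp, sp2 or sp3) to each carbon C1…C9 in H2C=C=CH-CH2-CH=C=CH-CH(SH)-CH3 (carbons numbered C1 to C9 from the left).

C1 sp2, C2 sp, C3 sp2, C4 sp3, C5 sp2, C6 sp, C7 sp2, C8 sp3, C9 sp3

C1 — 3 σ bonds, plus one π bond. Steric number 3, so sp2.
C2 — 2 σ bonds, plus two π bonds. Steric number 2, so sp.
C3 (3 σ bonds, plus one π bond) has steric number 3: sp2.
C4: 4 σ bonds; 4 regions of electron density → sp3.
C5 carries 3 σ bonds, plus one π bond, giving a steric number of 3, so it is sp2.
C6: 2 σ bonds, plus two π bonds; 2 regions of electron density → sp.
C7: 3 σ bonds, plus one π bond — 3 electron domains, sp2.
C8: 4 σ bonds — 4 electron domains, sp3.
C9 is sp3: 4 σ bonds, 4 electron-density regions.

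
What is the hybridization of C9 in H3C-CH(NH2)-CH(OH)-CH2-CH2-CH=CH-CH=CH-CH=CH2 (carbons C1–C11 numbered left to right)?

C9 is sp2: 3 σ bonds, plus one π bond, 3 electron-density regions.

sp^2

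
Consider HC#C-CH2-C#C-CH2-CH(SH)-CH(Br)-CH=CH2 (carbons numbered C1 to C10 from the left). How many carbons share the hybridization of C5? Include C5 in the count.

C5 is sp (two π bonds).
C1: sp ✓
C2: sp ✓
C3: sp3
C4: sp ✓
C5: sp ✓
C6: sp3
C7: sp3
C8: sp3
C9: sp2
C10: sp2
4 carbons are sp.

4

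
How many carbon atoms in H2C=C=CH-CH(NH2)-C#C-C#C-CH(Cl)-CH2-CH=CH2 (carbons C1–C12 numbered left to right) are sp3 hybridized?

C1: sp2
C2: sp
C3: sp2
C4: sp3 ✓
C5: sp
C6: sp
C7: sp
C8: sp
C9: sp3 ✓
C10: sp3 ✓
C11: sp2
C12: sp2
C4, C9, C10 → 3 sp3 carbons.

3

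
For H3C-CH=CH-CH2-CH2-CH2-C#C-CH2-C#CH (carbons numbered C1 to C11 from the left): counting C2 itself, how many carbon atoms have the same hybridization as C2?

C2 is sp2 (one π bond).
C1: sp3
C2: sp2 ✓
C3: sp2 ✓
C4: sp3
C5: sp3
C6: sp3
C7: sp
C8: sp
C9: sp3
C10: sp
C11: sp
2 carbons are sp2.

2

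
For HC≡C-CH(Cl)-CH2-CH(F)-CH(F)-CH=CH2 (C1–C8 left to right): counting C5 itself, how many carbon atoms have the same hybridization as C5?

4

C5 is sp3 (only σ bonds).
C1: sp
C2: sp
C3: sp3 ✓
C4: sp3 ✓
C5: sp3 ✓
C6: sp3 ✓
C7: sp2
C8: sp2
4 carbons are sp3.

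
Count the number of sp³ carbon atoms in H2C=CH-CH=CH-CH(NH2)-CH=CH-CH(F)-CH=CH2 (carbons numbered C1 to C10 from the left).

C1: sp2
C2: sp2
C3: sp2
C4: sp2
C5: sp3 ✓
C6: sp2
C7: sp2
C8: sp3 ✓
C9: sp2
C10: sp2
C5, C8 → 2 sp3 carbons.

2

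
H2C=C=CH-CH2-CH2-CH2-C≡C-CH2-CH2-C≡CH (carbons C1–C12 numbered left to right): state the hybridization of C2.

C2: 2 σ bonds, plus two π bonds — 2 electron domains, sp.

sp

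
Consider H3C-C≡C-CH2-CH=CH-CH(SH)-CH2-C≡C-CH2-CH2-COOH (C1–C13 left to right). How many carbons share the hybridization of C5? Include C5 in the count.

3

C5 is sp2 (one π bond).
C1: sp3
C2: sp
C3: sp
C4: sp3
C5: sp2 ✓
C6: sp2 ✓
C7: sp3
C8: sp3
C9: sp
C10: sp
C11: sp3
C12: sp3
C13: sp2 ✓
3 carbons are sp2.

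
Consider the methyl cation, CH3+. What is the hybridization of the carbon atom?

sp²

Three σ bonds to H, empty p orbital → sp2, trigonal planar.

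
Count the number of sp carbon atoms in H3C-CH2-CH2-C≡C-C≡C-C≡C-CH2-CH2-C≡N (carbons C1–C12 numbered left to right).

7

C1: sp3
C2: sp3
C3: sp3
C4: sp ✓
C5: sp ✓
C6: sp ✓
C7: sp ✓
C8: sp ✓
C9: sp ✓
C10: sp3
C11: sp3
C12: sp ✓
C4, C5, C6, C7, C8, C9, C12 → 7 sp carbons.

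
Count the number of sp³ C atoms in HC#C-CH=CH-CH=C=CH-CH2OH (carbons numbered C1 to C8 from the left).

1

C1: sp
C2: sp
C3: sp2
C4: sp2
C5: sp2
C6: sp
C7: sp2
C8: sp3 ✓
C8 → 1 sp3 carbon.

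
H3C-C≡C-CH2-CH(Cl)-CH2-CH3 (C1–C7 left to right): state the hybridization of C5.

sp3

C5 (4 σ bonds) has steric number 4: sp3.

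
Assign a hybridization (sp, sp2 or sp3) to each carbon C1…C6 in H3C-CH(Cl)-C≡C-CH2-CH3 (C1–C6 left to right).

C1 has 4 σ bonds: steric number 4 → sp3.
C2 is sp3: 4 σ bonds, 4 electron-density regions.
C3 has 2 σ bonds, plus two π bonds: steric number 2 → sp.
C4 is sp: 2 σ bonds, plus two π bonds, 2 electron-density regions.
C5 is sp3: 4 σ bonds, 4 electron-density regions.
C6 is sp3: 4 σ bonds, 4 electron-density regions.

C1 sp3, C2 sp3, C3 sp, C4 sp, C5 sp3, C6 sp3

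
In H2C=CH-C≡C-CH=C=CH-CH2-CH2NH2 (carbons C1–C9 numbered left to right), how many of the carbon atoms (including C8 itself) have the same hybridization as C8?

2

C8 is sp3 (only σ bonds).
C1: sp2
C2: sp2
C3: sp
C4: sp
C5: sp2
C6: sp
C7: sp2
C8: sp3 ✓
C9: sp3 ✓
2 carbons are sp3.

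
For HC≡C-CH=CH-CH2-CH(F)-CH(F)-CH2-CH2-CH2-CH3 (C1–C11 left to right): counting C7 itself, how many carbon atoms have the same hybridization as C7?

7

C7 is sp3 (only σ bonds).
C1: sp
C2: sp
C3: sp2
C4: sp2
C5: sp3 ✓
C6: sp3 ✓
C7: sp3 ✓
C8: sp3 ✓
C9: sp3 ✓
C10: sp3 ✓
C11: sp3 ✓
7 carbons are sp3.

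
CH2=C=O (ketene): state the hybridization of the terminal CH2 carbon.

The terminal CH2 carbon: 3 σ bonds, plus one π bond; 3 regions of electron density → sp2.

sp2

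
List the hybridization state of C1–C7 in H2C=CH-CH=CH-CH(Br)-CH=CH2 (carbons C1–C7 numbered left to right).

C1 sp2, C2 sp2, C3 sp2, C4 sp2, C5 sp3, C6 sp2, C7 sp2

C1: 3 σ bonds, plus one π bond — 3 electron domains, sp2.
C2 has 3 σ bonds, plus one π bond: steric number 3 → sp2.
C3 — 3 σ bonds, plus one π bond. Steric number 3, so sp2.
C4 — 3 σ bonds, plus one π bond. Steric number 3, so sp2.
C5: 4 σ bonds; 4 regions of electron density → sp3.
C6: 3 σ bonds, plus one π bond — 3 electron domains, sp2.
C7: 3 σ bonds, plus one π bond; 3 regions of electron density → sp2.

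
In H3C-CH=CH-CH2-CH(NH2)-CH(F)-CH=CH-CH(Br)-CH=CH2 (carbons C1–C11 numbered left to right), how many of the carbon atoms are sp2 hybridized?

6

C1: sp3
C2: sp2 ✓
C3: sp2 ✓
C4: sp3
C5: sp3
C6: sp3
C7: sp2 ✓
C8: sp2 ✓
C9: sp3
C10: sp2 ✓
C11: sp2 ✓
C2, C3, C7, C8, C10, C11 → 6 sp2 carbons.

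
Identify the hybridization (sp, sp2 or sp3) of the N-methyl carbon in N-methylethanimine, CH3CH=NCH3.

sp3

The N-methyl carbon has 4 σ bonds: steric number 4 → sp3.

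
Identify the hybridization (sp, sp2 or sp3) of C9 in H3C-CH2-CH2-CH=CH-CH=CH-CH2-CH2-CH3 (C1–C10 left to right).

C9 has 4 σ bonds: steric number 4 → sp3.

sp³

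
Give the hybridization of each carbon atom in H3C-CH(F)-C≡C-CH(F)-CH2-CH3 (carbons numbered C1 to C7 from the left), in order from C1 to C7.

C1 (4 σ bonds) has steric number 4: sp3.
C2 is sp3: 4 σ bonds, 4 electron-density regions.
C3: 2 σ bonds, plus two π bonds; 2 regions of electron density → sp.
C4: 2 σ bonds, plus two π bonds; 2 regions of electron density → sp.
C5: 4 σ bonds — 4 electron domains, sp3.
C6 — 4 σ bonds. Steric number 4, so sp3.
C7: 4 σ bonds; 4 regions of electron density → sp3.

C1 sp3, C2 sp3, C3 sp, C4 sp, C5 sp3, C6 sp3, C7 sp3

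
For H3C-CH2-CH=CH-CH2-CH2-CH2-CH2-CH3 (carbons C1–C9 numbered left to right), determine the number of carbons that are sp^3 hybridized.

C1: sp3 ✓
C2: sp3 ✓
C3: sp2
C4: sp2
C5: sp3 ✓
C6: sp3 ✓
C7: sp3 ✓
C8: sp3 ✓
C9: sp3 ✓
C1, C2, C5, C6, C7, C8, C9 → 7 sp3 carbons.

7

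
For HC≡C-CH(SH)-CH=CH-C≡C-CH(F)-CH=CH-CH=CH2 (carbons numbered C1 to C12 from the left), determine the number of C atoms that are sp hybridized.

C1: sp ✓
C2: sp ✓
C3: sp3
C4: sp2
C5: sp2
C6: sp ✓
C7: sp ✓
C8: sp3
C9: sp2
C10: sp2
C11: sp2
C12: sp2
C1, C2, C6, C7 → 4 sp carbons.

4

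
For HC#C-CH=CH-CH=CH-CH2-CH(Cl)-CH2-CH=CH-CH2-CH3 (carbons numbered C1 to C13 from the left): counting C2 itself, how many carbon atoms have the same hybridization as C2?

2

C2 is sp (two π bonds).
C1: sp ✓
C2: sp ✓
C3: sp2
C4: sp2
C5: sp2
C6: sp2
C7: sp3
C8: sp3
C9: sp3
C10: sp2
C11: sp2
C12: sp3
C13: sp3
2 carbons are sp.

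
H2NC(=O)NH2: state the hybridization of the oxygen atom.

The oxygen atom is sp2: 1 σ bond and 2 lone pairs, plus one π bond, 3 electron-density regions.

sp2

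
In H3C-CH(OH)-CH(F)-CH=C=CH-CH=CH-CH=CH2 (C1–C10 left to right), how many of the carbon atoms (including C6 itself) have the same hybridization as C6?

6

C6 is sp2 (one π bond).
C1: sp3
C2: sp3
C3: sp3
C4: sp2 ✓
C5: sp
C6: sp2 ✓
C7: sp2 ✓
C8: sp2 ✓
C9: sp2 ✓
C10: sp2 ✓
6 carbons are sp2.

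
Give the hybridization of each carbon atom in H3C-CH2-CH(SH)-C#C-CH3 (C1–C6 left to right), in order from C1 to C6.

C1 has 4 σ bonds: steric number 4 → sp3.
C2 — 4 σ bonds. Steric number 4, so sp3.
C3 is sp3: 4 σ bonds, 4 electron-density regions.
C4 (2 σ bonds, plus two π bonds) has steric number 2: sp.
C5 — 2 σ bonds, plus two π bonds. Steric number 2, so sp.
C6: 4 σ bonds; 4 regions of electron density → sp3.

C1 sp3, C2 sp3, C3 sp3, C4 sp, C5 sp, C6 sp3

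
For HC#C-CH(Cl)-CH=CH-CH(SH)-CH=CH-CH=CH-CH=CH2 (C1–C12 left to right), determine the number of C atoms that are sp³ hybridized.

2

C1: sp
C2: sp
C3: sp3 ✓
C4: sp2
C5: sp2
C6: sp3 ✓
C7: sp2
C8: sp2
C9: sp2
C10: sp2
C11: sp2
C12: sp2
C3, C6 → 2 sp3 carbons.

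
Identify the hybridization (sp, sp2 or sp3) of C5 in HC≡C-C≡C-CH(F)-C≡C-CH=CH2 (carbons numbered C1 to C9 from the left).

C5 is sp3: 4 σ bonds, 4 electron-density regions.

sp3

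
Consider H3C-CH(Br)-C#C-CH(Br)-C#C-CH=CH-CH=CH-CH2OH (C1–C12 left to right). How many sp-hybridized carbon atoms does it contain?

4

C1: sp3
C2: sp3
C3: sp ✓
C4: sp ✓
C5: sp3
C6: sp ✓
C7: sp ✓
C8: sp2
C9: sp2
C10: sp2
C11: sp2
C12: sp3
C3, C4, C6, C7 → 4 sp carbons.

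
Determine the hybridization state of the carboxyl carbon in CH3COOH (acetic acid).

sp^2

The carboxyl carbon: 3 σ bonds, plus one π bond; 3 regions of electron density → sp2.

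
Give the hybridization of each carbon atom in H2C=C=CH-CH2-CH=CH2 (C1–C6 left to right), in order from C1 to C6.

C1 sp2, C2 sp, C3 sp2, C4 sp3, C5 sp2, C6 sp2

C1: 3 σ bonds, plus one π bond; 3 regions of electron density → sp2.
C2 carries 2 σ bonds, plus two π bonds, giving a steric number of 2, so it is sp.
C3 (3 σ bonds, plus one π bond) has steric number 3: sp2.
C4 carries 4 σ bonds, giving a steric number of 4, so it is sp3.
C5: 3 σ bonds, plus one π bond — 3 electron domains, sp2.
C6 (3 σ bonds, plus one π bond) has steric number 3: sp2.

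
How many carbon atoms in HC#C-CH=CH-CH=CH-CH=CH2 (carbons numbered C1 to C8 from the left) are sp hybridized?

2

C1: sp ✓
C2: sp ✓
C3: sp2
C4: sp2
C5: sp2
C6: sp2
C7: sp2
C8: sp2
C1, C2 → 2 sp carbons.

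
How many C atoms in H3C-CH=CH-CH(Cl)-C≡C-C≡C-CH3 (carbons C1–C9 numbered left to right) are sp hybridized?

4

C1: sp3
C2: sp2
C3: sp2
C4: sp3
C5: sp ✓
C6: sp ✓
C7: sp ✓
C8: sp ✓
C9: sp3
C5, C6, C7, C8 → 4 sp carbons.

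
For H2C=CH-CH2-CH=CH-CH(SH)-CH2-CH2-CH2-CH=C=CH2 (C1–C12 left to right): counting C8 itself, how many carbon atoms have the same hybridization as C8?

5

C8 is sp3 (only σ bonds).
C1: sp2
C2: sp2
C3: sp3 ✓
C4: sp2
C5: sp2
C6: sp3 ✓
C7: sp3 ✓
C8: sp3 ✓
C9: sp3 ✓
C10: sp2
C11: sp
C12: sp2
5 carbons are sp3.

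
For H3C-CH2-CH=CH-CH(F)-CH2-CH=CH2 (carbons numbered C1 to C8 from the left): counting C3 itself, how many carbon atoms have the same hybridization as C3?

C3 is sp2 (one π bond).
C1: sp3
C2: sp3
C3: sp2 ✓
C4: sp2 ✓
C5: sp3
C6: sp3
C7: sp2 ✓
C8: sp2 ✓
4 carbons are sp2.

4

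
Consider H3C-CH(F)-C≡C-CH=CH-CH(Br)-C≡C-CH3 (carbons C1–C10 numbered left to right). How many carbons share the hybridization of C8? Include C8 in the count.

4

C8 is sp (two π bonds).
C1: sp3
C2: sp3
C3: sp ✓
C4: sp ✓
C5: sp2
C6: sp2
C7: sp3
C8: sp ✓
C9: sp ✓
C10: sp3
4 carbons are sp.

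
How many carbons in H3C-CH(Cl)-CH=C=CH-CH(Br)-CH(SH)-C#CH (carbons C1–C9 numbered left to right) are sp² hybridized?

2

C1: sp3
C2: sp3
C3: sp2 ✓
C4: sp
C5: sp2 ✓
C6: sp3
C7: sp3
C8: sp
C9: sp
C3, C5 → 2 sp2 carbons.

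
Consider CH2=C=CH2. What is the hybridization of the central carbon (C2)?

sp

Two σ bonds and two π bonds (one to each neighbour) → sp.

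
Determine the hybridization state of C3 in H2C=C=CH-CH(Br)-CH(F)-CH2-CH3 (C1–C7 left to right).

sp^2

C3 — 3 σ bonds, plus one π bond. Steric number 3, so sp2.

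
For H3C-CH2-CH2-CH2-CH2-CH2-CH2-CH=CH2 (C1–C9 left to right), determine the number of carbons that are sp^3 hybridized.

C1: sp3 ✓
C2: sp3 ✓
C3: sp3 ✓
C4: sp3 ✓
C5: sp3 ✓
C6: sp3 ✓
C7: sp3 ✓
C8: sp2
C9: sp2
C1, C2, C3, C4, C5, C6, C7 → 7 sp3 carbons.

7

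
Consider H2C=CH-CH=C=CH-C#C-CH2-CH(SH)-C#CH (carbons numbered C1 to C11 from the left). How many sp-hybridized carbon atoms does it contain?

C1: sp2
C2: sp2
C3: sp2
C4: sp ✓
C5: sp2
C6: sp ✓
C7: sp ✓
C8: sp3
C9: sp3
C10: sp ✓
C11: sp ✓
C4, C6, C7, C10, C11 → 5 sp carbons.

5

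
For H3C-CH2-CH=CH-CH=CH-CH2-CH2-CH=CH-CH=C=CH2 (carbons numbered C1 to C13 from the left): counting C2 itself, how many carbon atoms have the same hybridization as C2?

4

C2 is sp3 (only σ bonds).
C1: sp3 ✓
C2: sp3 ✓
C3: sp2
C4: sp2
C5: sp2
C6: sp2
C7: sp3 ✓
C8: sp3 ✓
C9: sp2
C10: sp2
C11: sp2
C12: sp
C13: sp2
4 carbons are sp3.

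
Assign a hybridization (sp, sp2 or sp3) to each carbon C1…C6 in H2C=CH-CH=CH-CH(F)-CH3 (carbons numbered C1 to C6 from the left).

C1 sp2, C2 sp2, C3 sp2, C4 sp2, C5 sp3, C6 sp3

C1 is sp2: 3 σ bonds, plus one π bond, 3 electron-density regions.
C2 — 3 σ bonds, plus one π bond. Steric number 3, so sp2.
C3 has 3 σ bonds, plus one π bond: steric number 3 → sp2.
C4: 3 σ bonds, plus one π bond; 3 regions of electron density → sp2.
C5 carries 4 σ bonds, giving a steric number of 4, so it is sp3.
C6 — 4 σ bonds. Steric number 4, so sp3.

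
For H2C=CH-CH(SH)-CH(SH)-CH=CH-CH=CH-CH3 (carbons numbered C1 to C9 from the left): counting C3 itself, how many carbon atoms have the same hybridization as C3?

3

C3 is sp3 (only σ bonds).
C1: sp2
C2: sp2
C3: sp3 ✓
C4: sp3 ✓
C5: sp2
C6: sp2
C7: sp2
C8: sp2
C9: sp3 ✓
3 carbons are sp3.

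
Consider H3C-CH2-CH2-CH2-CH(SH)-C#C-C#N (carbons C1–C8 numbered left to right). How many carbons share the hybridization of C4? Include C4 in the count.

5

C4 is sp3 (only σ bonds).
C1: sp3 ✓
C2: sp3 ✓
C3: sp3 ✓
C4: sp3 ✓
C5: sp3 ✓
C6: sp
C7: sp
C8: sp
5 carbons are sp3.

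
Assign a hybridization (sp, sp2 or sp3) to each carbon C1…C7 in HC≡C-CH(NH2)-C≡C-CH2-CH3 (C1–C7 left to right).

C1 sp, C2 sp, C3 sp3, C4 sp, C5 sp, C6 sp3, C7 sp3

C1 — 2 σ bonds, plus two π bonds. Steric number 2, so sp.
C2: 2 σ bonds, plus two π bonds — 2 electron domains, sp.
C3 has 4 σ bonds: steric number 4 → sp3.
C4: 2 σ bonds, plus two π bonds — 2 electron domains, sp.
C5 carries 2 σ bonds, plus two π bonds, giving a steric number of 2, so it is sp.
C6 — 4 σ bonds. Steric number 4, so sp3.
C7 has 4 σ bonds: steric number 4 → sp3.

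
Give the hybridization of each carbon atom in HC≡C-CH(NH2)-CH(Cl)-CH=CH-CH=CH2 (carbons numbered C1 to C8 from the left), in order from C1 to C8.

C1 — 2 σ bonds, plus two π bonds. Steric number 2, so sp.
C2 — 2 σ bonds, plus two π bonds. Steric number 2, so sp.
C3 carries 4 σ bonds, giving a steric number of 4, so it is sp3.
C4 is sp3: 4 σ bonds, 4 electron-density regions.
C5 — 3 σ bonds, plus one π bond. Steric number 3, so sp2.
C6 is sp2: 3 σ bonds, plus one π bond, 3 electron-density regions.
C7: 3 σ bonds, plus one π bond; 3 regions of electron density → sp2.
C8: 3 σ bonds, plus one π bond; 3 regions of electron density → sp2.

C1 sp, C2 sp, C3 sp3, C4 sp3, C5 sp2, C6 sp2, C7 sp2, C8 sp2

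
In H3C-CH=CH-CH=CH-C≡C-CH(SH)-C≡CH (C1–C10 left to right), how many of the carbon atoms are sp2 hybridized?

C1: sp3
C2: sp2 ✓
C3: sp2 ✓
C4: sp2 ✓
C5: sp2 ✓
C6: sp
C7: sp
C8: sp3
C9: sp
C10: sp
C2, C3, C4, C5 → 4 sp2 carbons.

4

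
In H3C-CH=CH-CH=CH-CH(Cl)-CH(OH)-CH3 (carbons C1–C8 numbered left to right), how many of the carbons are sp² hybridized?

4

C1: sp3
C2: sp2 ✓
C3: sp2 ✓
C4: sp2 ✓
C5: sp2 ✓
C6: sp3
C7: sp3
C8: sp3
C2, C3, C4, C5 → 4 sp2 carbons.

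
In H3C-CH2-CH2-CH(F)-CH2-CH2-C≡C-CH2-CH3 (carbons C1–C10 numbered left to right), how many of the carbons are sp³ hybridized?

C1: sp3 ✓
C2: sp3 ✓
C3: sp3 ✓
C4: sp3 ✓
C5: sp3 ✓
C6: sp3 ✓
C7: sp
C8: sp
C9: sp3 ✓
C10: sp3 ✓
C1, C2, C3, C4, C5, C6, C9, C10 → 8 sp3 carbons.

8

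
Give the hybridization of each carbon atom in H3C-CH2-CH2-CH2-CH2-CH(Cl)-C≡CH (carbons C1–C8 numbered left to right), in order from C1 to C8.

C1 sp3, C2 sp3, C3 sp3, C4 sp3, C5 sp3, C6 sp3, C7 sp, C8 sp

C1 — 4 σ bonds. Steric number 4, so sp3.
C2 (4 σ bonds) has steric number 4: sp3.
C3 has 4 σ bonds: steric number 4 → sp3.
C4 (4 σ bonds) has steric number 4: sp3.
C5 has 4 σ bonds: steric number 4 → sp3.
C6 (4 σ bonds) has steric number 4: sp3.
C7 is sp: 2 σ bonds, plus two π bonds, 2 electron-density regions.
C8 carries 2 σ bonds, plus two π bonds, giving a steric number of 2, so it is sp.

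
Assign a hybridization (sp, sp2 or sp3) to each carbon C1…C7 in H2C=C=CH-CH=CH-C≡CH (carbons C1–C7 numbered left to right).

C1 sp2, C2 sp, C3 sp2, C4 sp2, C5 sp2, C6 sp, C7 sp

C1 (3 σ bonds, plus one π bond) has steric number 3: sp2.
C2 carries 2 σ bonds, plus two π bonds, giving a steric number of 2, so it is sp.
C3 carries 3 σ bonds, plus one π bond, giving a steric number of 3, so it is sp2.
C4 has 3 σ bonds, plus one π bond: steric number 3 → sp2.
C5: 3 σ bonds, plus one π bond; 3 regions of electron density → sp2.
C6 — 2 σ bonds, plus two π bonds. Steric number 2, so sp.
C7 — 2 σ bonds, plus two π bonds. Steric number 2, so sp.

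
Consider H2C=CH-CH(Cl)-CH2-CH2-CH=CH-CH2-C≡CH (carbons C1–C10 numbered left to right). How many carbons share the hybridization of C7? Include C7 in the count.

C7 is sp2 (one π bond).
C1: sp2 ✓
C2: sp2 ✓
C3: sp3
C4: sp3
C5: sp3
C6: sp2 ✓
C7: sp2 ✓
C8: sp3
C9: sp
C10: sp
4 carbons are sp2.

4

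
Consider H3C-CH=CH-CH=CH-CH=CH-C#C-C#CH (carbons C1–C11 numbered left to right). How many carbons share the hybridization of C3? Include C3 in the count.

C3 is sp2 (one π bond).
C1: sp3
C2: sp2 ✓
C3: sp2 ✓
C4: sp2 ✓
C5: sp2 ✓
C6: sp2 ✓
C7: sp2 ✓
C8: sp
C9: sp
C10: sp
C11: sp
6 carbons are sp2.

6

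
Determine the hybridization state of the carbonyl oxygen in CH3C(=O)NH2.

sp2

The carbonyl oxygen: 1 σ bond and 2 lone pairs, plus one π bond — 3 electron domains, sp2.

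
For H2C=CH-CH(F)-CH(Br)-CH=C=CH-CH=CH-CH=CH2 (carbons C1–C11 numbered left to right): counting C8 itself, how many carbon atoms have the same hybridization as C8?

C8 is sp2 (one π bond).
C1: sp2 ✓
C2: sp2 ✓
C3: sp3
C4: sp3
C5: sp2 ✓
C6: sp
C7: sp2 ✓
C8: sp2 ✓
C9: sp2 ✓
C10: sp2 ✓
C11: sp2 ✓
8 carbons are sp2.

8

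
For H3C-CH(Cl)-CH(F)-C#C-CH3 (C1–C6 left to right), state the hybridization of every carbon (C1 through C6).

C1 carries 4 σ bonds, giving a steric number of 4, so it is sp3.
C2 carries 4 σ bonds, giving a steric number of 4, so it is sp3.
C3 — 4 σ bonds. Steric number 4, so sp3.
C4 carries 2 σ bonds, plus two π bonds, giving a steric number of 2, so it is sp.
C5 — 2 σ bonds, plus two π bonds. Steric number 2, so sp.
C6 has 4 σ bonds: steric number 4 → sp3.

C1 sp3, C2 sp3, C3 sp3, C4 sp, C5 sp, C6 sp3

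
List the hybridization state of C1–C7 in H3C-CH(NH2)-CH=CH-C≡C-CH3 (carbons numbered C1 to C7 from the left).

C1 sp3, C2 sp3, C3 sp2, C4 sp2, C5 sp, C6 sp, C7 sp3

C1 has 4 σ bonds: steric number 4 → sp3.
C2 is sp3: 4 σ bonds, 4 electron-density regions.
C3: 3 σ bonds, plus one π bond; 3 regions of electron density → sp2.
C4: 3 σ bonds, plus one π bond; 3 regions of electron density → sp2.
C5 carries 2 σ bonds, plus two π bonds, giving a steric number of 2, so it is sp.
C6: 2 σ bonds, plus two π bonds; 2 regions of electron density → sp.
C7 carries 4 σ bonds, giving a steric number of 4, so it is sp3.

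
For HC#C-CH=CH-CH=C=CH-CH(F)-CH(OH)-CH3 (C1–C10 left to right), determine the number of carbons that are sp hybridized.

3

C1: sp ✓
C2: sp ✓
C3: sp2
C4: sp2
C5: sp2
C6: sp ✓
C7: sp2
C8: sp3
C9: sp3
C10: sp3
C1, C2, C6 → 3 sp carbons.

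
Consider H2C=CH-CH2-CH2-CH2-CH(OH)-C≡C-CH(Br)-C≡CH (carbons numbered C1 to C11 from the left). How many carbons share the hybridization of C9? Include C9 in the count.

5

C9 is sp3 (only σ bonds).
C1: sp2
C2: sp2
C3: sp3 ✓
C4: sp3 ✓
C5: sp3 ✓
C6: sp3 ✓
C7: sp
C8: sp
C9: sp3 ✓
C10: sp
C11: sp
5 carbons are sp3.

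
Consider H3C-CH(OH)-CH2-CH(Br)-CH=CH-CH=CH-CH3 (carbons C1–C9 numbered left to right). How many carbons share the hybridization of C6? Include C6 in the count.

4

C6 is sp2 (one π bond).
C1: sp3
C2: sp3
C3: sp3
C4: sp3
C5: sp2 ✓
C6: sp2 ✓
C7: sp2 ✓
C8: sp2 ✓
C9: sp3
4 carbons are sp2.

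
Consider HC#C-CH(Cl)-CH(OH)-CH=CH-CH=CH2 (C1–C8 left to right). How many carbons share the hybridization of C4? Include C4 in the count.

2

C4 is sp3 (only σ bonds).
C1: sp
C2: sp
C3: sp3 ✓
C4: sp3 ✓
C5: sp2
C6: sp2
C7: sp2
C8: sp2
2 carbons are sp3.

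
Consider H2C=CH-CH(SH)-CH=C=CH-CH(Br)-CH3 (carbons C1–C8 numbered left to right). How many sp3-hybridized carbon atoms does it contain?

3

C1: sp2
C2: sp2
C3: sp3 ✓
C4: sp2
C5: sp
C6: sp2
C7: sp3 ✓
C8: sp3 ✓
C3, C7, C8 → 3 sp3 carbons.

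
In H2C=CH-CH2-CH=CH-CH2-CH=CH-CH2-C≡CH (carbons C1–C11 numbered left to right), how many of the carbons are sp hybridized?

2

C1: sp2
C2: sp2
C3: sp3
C4: sp2
C5: sp2
C6: sp3
C7: sp2
C8: sp2
C9: sp3
C10: sp ✓
C11: sp ✓
C10, C11 → 2 sp carbons.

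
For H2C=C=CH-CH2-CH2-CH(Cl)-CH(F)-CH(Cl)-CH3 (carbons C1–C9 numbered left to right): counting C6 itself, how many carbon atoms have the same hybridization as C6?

6

C6 is sp3 (only σ bonds).
C1: sp2
C2: sp
C3: sp2
C4: sp3 ✓
C5: sp3 ✓
C6: sp3 ✓
C7: sp3 ✓
C8: sp3 ✓
C9: sp3 ✓
6 carbons are sp3.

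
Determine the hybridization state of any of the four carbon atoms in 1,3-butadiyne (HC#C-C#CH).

Every carbon is part of a C≡C triple bond: two σ regions → sp.

sp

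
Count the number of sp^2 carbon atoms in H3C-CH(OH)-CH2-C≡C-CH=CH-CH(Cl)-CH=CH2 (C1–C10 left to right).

C1: sp3
C2: sp3
C3: sp3
C4: sp
C5: sp
C6: sp2 ✓
C7: sp2 ✓
C8: sp3
C9: sp2 ✓
C10: sp2 ✓
C6, C7, C9, C10 → 4 sp2 carbons.

4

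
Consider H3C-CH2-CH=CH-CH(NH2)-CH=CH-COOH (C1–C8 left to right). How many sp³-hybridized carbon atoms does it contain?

3

C1: sp3 ✓
C2: sp3 ✓
C3: sp2
C4: sp2
C5: sp3 ✓
C6: sp2
C7: sp2
C8: sp2
C1, C2, C5 → 3 sp3 carbons.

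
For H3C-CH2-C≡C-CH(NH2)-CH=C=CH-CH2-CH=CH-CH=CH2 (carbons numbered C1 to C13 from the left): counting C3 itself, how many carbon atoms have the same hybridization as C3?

C3 is sp (two π bonds).
C1: sp3
C2: sp3
C3: sp ✓
C4: sp ✓
C5: sp3
C6: sp2
C7: sp ✓
C8: sp2
C9: sp3
C10: sp2
C11: sp2
C12: sp2
C13: sp2
3 carbons are sp.

3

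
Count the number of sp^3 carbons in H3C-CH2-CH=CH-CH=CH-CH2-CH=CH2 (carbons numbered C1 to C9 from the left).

3

C1: sp3 ✓
C2: sp3 ✓
C3: sp2
C4: sp2
C5: sp2
C6: sp2
C7: sp3 ✓
C8: sp2
C9: sp2
C1, C2, C7 → 3 sp3 carbons.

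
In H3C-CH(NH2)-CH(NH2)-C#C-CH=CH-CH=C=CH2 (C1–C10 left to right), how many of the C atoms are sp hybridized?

C1: sp3
C2: sp3
C3: sp3
C4: sp ✓
C5: sp ✓
C6: sp2
C7: sp2
C8: sp2
C9: sp ✓
C10: sp2
C4, C5, C9 → 3 sp carbons.

3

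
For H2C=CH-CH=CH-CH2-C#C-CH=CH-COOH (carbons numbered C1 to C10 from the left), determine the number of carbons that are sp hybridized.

C1: sp2
C2: sp2
C3: sp2
C4: sp2
C5: sp3
C6: sp ✓
C7: sp ✓
C8: sp2
C9: sp2
C10: sp2
C6, C7 → 2 sp carbons.

2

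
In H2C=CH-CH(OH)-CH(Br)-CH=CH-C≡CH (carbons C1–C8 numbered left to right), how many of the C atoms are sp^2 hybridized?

C1: sp2 ✓
C2: sp2 ✓
C3: sp3
C4: sp3
C5: sp2 ✓
C6: sp2 ✓
C7: sp
C8: sp
C1, C2, C5, C6 → 4 sp2 carbons.

4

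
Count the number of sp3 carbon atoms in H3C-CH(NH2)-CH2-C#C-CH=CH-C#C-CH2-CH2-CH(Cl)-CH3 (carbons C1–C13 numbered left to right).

C1: sp3 ✓
C2: sp3 ✓
C3: sp3 ✓
C4: sp
C5: sp
C6: sp2
C7: sp2
C8: sp
C9: sp
C10: sp3 ✓
C11: sp3 ✓
C12: sp3 ✓
C13: sp3 ✓
C1, C2, C3, C10, C11, C12, C13 → 7 sp3 carbons.

7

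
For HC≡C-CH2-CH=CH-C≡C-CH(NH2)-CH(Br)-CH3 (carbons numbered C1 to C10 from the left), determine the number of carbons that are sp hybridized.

C1: sp ✓
C2: sp ✓
C3: sp3
C4: sp2
C5: sp2
C6: sp ✓
C7: sp ✓
C8: sp3
C9: sp3
C10: sp3
C1, C2, C6, C7 → 4 sp carbons.

4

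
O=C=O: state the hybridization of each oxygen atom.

sp²

One σ bond + two lone pairs = steric number 3 → sp2.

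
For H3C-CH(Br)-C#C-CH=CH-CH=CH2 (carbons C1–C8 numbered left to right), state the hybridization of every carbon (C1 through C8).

C1 sp3, C2 sp3, C3 sp, C4 sp, C5 sp2, C6 sp2, C7 sp2, C8 sp2

C1: 4 σ bonds — 4 electron domains, sp3.
C2: 4 σ bonds — 4 electron domains, sp3.
C3: 2 σ bonds, plus two π bonds; 2 regions of electron density → sp.
C4 is sp: 2 σ bonds, plus two π bonds, 2 electron-density regions.
C5 — 3 σ bonds, plus one π bond. Steric number 3, so sp2.
C6: 3 σ bonds, plus one π bond; 3 regions of electron density → sp2.
C7: 3 σ bonds, plus one π bond; 3 regions of electron density → sp2.
C8 has 3 σ bonds, plus one π bond: steric number 3 → sp2.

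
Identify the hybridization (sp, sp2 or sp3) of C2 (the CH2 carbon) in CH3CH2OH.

sp^3

C2 (the CH2 carbon): 4 σ bonds — 4 electron domains, sp3.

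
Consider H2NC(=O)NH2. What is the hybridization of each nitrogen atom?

Both N lone pairs are conjugated with the C=O; planar sp2.

sp²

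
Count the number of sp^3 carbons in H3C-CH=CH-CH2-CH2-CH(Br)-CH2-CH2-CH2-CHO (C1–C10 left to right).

7

C1: sp3 ✓
C2: sp2
C3: sp2
C4: sp3 ✓
C5: sp3 ✓
C6: sp3 ✓
C7: sp3 ✓
C8: sp3 ✓
C9: sp3 ✓
C10: sp2
C1, C4, C5, C6, C7, C8, C9 → 7 sp3 carbons.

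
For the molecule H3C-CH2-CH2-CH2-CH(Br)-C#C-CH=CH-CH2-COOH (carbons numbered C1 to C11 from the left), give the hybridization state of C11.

sp^2

C11 — 3 σ bonds, plus one π bond. Steric number 3, so sp2.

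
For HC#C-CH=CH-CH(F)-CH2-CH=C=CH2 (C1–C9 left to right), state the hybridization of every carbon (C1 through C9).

C1 (2 σ bonds, plus two π bonds) has steric number 2: sp.
C2 — 2 σ bonds, plus two π bonds. Steric number 2, so sp.
C3 — 3 σ bonds, plus one π bond. Steric number 3, so sp2.
C4 is sp2: 3 σ bonds, plus one π bond, 3 electron-density regions.
C5 (4 σ bonds) has steric number 4: sp3.
C6 is sp3: 4 σ bonds, 4 electron-density regions.
C7 carries 3 σ bonds, plus one π bond, giving a steric number of 3, so it is sp2.
C8 carries 2 σ bonds, plus two π bonds, giving a steric number of 2, so it is sp.
C9 — 3 σ bonds, plus one π bond. Steric number 3, so sp2.

C1 sp, C2 sp, C3 sp2, C4 sp2, C5 sp3, C6 sp3, C7 sp2, C8 sp, C9 sp2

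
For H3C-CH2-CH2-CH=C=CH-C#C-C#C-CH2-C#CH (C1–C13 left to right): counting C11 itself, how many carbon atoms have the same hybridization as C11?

4

C11 is sp3 (only σ bonds).
C1: sp3 ✓
C2: sp3 ✓
C3: sp3 ✓
C4: sp2
C5: sp
C6: sp2
C7: sp
C8: sp
C9: sp
C10: sp
C11: sp3 ✓
C12: sp
C13: sp
4 carbons are sp3.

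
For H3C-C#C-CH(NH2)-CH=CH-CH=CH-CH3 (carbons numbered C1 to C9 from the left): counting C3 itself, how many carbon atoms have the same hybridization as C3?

C3 is sp (two π bonds).
C1: sp3
C2: sp ✓
C3: sp ✓
C4: sp3
C5: sp2
C6: sp2
C7: sp2
C8: sp2
C9: sp3
2 carbons are sp.

2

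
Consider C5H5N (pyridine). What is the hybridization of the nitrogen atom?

sp²

N has two σ bonds and one lone pair in the ring plane (steric number 3 → sp2); its p orbital contributes one electron to the aromatic π system via the C=N double bond.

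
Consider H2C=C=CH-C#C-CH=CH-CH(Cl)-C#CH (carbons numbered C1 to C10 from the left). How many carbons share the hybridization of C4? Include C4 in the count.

5

C4 is sp (two π bonds).
C1: sp2
C2: sp ✓
C3: sp2
C4: sp ✓
C5: sp ✓
C6: sp2
C7: sp2
C8: sp3
C9: sp ✓
C10: sp ✓
5 carbons are sp.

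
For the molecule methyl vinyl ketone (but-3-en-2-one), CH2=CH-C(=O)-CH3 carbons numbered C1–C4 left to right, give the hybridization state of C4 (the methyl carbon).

C4 (the methyl carbon): 4 σ bonds — 4 electron domains, sp3.

sp^3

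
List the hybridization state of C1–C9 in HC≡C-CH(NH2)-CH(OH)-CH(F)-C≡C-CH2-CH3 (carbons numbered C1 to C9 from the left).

C1 (2 σ bonds, plus two π bonds) has steric number 2: sp.
C2 carries 2 σ bonds, plus two π bonds, giving a steric number of 2, so it is sp.
C3 carries 4 σ bonds, giving a steric number of 4, so it is sp3.
C4 is sp3: 4 σ bonds, 4 electron-density regions.
C5 — 4 σ bonds. Steric number 4, so sp3.
C6 (2 σ bonds, plus two π bonds) has steric number 2: sp.
C7: 2 σ bonds, plus two π bonds; 2 regions of electron density → sp.
C8 is sp3: 4 σ bonds, 4 electron-density regions.
C9: 4 σ bonds; 4 regions of electron density → sp3.

C1 sp, C2 sp, C3 sp3, C4 sp3, C5 sp3, C6 sp, C7 sp, C8 sp3, C9 sp3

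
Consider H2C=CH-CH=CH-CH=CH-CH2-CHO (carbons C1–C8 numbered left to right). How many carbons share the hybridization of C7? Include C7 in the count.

1

C7 is sp3 (only σ bonds).
C1: sp2
C2: sp2
C3: sp2
C4: sp2
C5: sp2
C6: sp2
C7: sp3 ✓
C8: sp2
1 carbon is sp3.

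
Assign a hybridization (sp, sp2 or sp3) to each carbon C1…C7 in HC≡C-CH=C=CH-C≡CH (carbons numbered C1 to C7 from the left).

C1 sp, C2 sp, C3 sp2, C4 sp, C5 sp2, C6 sp, C7 sp

C1 is sp: 2 σ bonds, plus two π bonds, 2 electron-density regions.
C2: 2 σ bonds, plus two π bonds — 2 electron domains, sp.
C3 has 3 σ bonds, plus one π bond: steric number 3 → sp2.
C4: 2 σ bonds, plus two π bonds — 2 electron domains, sp.
C5 (3 σ bonds, plus one π bond) has steric number 3: sp2.
C6 — 2 σ bonds, plus two π bonds. Steric number 2, so sp.
C7 (2 σ bonds, plus two π bonds) has steric number 2: sp.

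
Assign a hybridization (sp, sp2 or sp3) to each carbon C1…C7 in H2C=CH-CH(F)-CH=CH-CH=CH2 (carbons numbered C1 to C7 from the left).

C1 sp2, C2 sp2, C3 sp3, C4 sp2, C5 sp2, C6 sp2, C7 sp2

C1 is sp2: 3 σ bonds, plus one π bond, 3 electron-density regions.
C2: 3 σ bonds, plus one π bond — 3 electron domains, sp2.
C3 (4 σ bonds) has steric number 4: sp3.
C4 (3 σ bonds, plus one π bond) has steric number 3: sp2.
C5 has 3 σ bonds, plus one π bond: steric number 3 → sp2.
C6 is sp2: 3 σ bonds, plus one π bond, 3 electron-density regions.
C7: 3 σ bonds, plus one π bond; 3 regions of electron density → sp2.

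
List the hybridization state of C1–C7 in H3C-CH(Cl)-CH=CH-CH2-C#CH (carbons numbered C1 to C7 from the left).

C1 (4 σ bonds) has steric number 4: sp3.
C2 has 4 σ bonds: steric number 4 → sp3.
C3: 3 σ bonds, plus one π bond; 3 regions of electron density → sp2.
C4 (3 σ bonds, plus one π bond) has steric number 3: sp2.
C5 has 4 σ bonds: steric number 4 → sp3.
C6 (2 σ bonds, plus two π bonds) has steric number 2: sp.
C7 — 2 σ bonds, plus two π bonds. Steric number 2, so sp.

C1 sp3, C2 sp3, C3 sp2, C4 sp2, C5 sp3, C6 sp, C7 sp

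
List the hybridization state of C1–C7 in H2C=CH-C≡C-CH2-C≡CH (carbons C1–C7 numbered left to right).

C1 is sp2: 3 σ bonds, plus one π bond, 3 electron-density regions.
C2 (3 σ bonds, plus one π bond) has steric number 3: sp2.
C3 (2 σ bonds, plus two π bonds) has steric number 2: sp.
C4: 2 σ bonds, plus two π bonds; 2 regions of electron density → sp.
C5 — 4 σ bonds. Steric number 4, so sp3.
C6: 2 σ bonds, plus two π bonds; 2 regions of electron density → sp.
C7: 2 σ bonds, plus two π bonds — 2 electron domains, sp.

C1 sp2, C2 sp2, C3 sp, C4 sp, C5 sp3, C6 sp, C7 sp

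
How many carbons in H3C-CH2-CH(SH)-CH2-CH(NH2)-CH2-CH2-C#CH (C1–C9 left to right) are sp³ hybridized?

C1: sp3 ✓
C2: sp3 ✓
C3: sp3 ✓
C4: sp3 ✓
C5: sp3 ✓
C6: sp3 ✓
C7: sp3 ✓
C8: sp
C9: sp
C1, C2, C3, C4, C5, C6, C7 → 7 sp3 carbons.

7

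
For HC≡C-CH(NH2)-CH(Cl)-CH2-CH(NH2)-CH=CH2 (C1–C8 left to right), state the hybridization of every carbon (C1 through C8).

C1: 2 σ bonds, plus two π bonds — 2 electron domains, sp.
C2 — 2 σ bonds, plus two π bonds. Steric number 2, so sp.
C3 has 4 σ bonds: steric number 4 → sp3.
C4: 4 σ bonds; 4 regions of electron density → sp3.
C5: 4 σ bonds — 4 electron domains, sp3.
C6 carries 4 σ bonds, giving a steric number of 4, so it is sp3.
C7 carries 3 σ bonds, plus one π bond, giving a steric number of 3, so it is sp2.
C8 has 3 σ bonds, plus one π bond: steric number 3 → sp2.

C1 sp, C2 sp, C3 sp3, C4 sp3, C5 sp3, C6 sp3, C7 sp2, C8 sp2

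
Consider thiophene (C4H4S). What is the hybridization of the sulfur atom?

Analogous to furan: one S lone pair in the aromatic π system, S is sp2.

sp^2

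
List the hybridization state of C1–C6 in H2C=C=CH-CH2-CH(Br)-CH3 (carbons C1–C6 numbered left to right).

C1 sp2, C2 sp, C3 sp2, C4 sp3, C5 sp3, C6 sp3

C1: 3 σ bonds, plus one π bond — 3 electron domains, sp2.
C2 has 2 σ bonds, plus two π bonds: steric number 2 → sp.
C3 is sp2: 3 σ bonds, plus one π bond, 3 electron-density regions.
C4: 4 σ bonds — 4 electron domains, sp3.
C5 — 4 σ bonds. Steric number 4, so sp3.
C6 has 4 σ bonds: steric number 4 → sp3.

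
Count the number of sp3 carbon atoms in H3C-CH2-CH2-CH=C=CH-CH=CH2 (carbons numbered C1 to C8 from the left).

3

C1: sp3 ✓
C2: sp3 ✓
C3: sp3 ✓
C4: sp2
C5: sp
C6: sp2
C7: sp2
C8: sp2
C1, C2, C3 → 3 sp3 carbons.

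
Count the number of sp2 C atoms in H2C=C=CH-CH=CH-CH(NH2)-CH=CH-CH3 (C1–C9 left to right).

C1: sp2 ✓
C2: sp
C3: sp2 ✓
C4: sp2 ✓
C5: sp2 ✓
C6: sp3
C7: sp2 ✓
C8: sp2 ✓
C9: sp3
C1, C3, C4, C5, C7, C8 → 6 sp2 carbons.

6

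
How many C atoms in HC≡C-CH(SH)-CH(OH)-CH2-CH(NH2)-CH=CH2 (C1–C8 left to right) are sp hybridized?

C1: sp ✓
C2: sp ✓
C3: sp3
C4: sp3
C5: sp3
C6: sp3
C7: sp2
C8: sp2
C1, C2 → 2 sp carbons.

2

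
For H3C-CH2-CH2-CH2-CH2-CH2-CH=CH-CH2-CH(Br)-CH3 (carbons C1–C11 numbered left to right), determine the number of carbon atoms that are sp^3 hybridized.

9

C1: sp3 ✓
C2: sp3 ✓
C3: sp3 ✓
C4: sp3 ✓
C5: sp3 ✓
C6: sp3 ✓
C7: sp2
C8: sp2
C9: sp3 ✓
C10: sp3 ✓
C11: sp3 ✓
C1, C2, C3, C4, C5, C6, C9, C10, C11 → 9 sp3 carbons.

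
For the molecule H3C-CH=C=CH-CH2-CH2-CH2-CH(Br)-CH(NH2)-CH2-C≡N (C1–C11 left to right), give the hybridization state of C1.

sp^3

C1 — 4 σ bonds. Steric number 4, so sp3.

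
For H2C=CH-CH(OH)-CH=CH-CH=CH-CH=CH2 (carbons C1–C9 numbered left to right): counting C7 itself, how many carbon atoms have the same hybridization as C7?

C7 is sp2 (one π bond).
C1: sp2 ✓
C2: sp2 ✓
C3: sp3
C4: sp2 ✓
C5: sp2 ✓
C6: sp2 ✓
C7: sp2 ✓
C8: sp2 ✓
C9: sp2 ✓
8 carbons are sp2.

8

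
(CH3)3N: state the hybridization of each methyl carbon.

Each methyl carbon is sp3: 4 σ bonds, 4 electron-density regions.

sp3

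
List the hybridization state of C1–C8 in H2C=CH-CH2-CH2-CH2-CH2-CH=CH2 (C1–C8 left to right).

C1 — 3 σ bonds, plus one π bond. Steric number 3, so sp2.
C2 has 3 σ bonds, plus one π bond: steric number 3 → sp2.
C3 (4 σ bonds) has steric number 4: sp3.
C4: 4 σ bonds — 4 electron domains, sp3.
C5: 4 σ bonds — 4 electron domains, sp3.
C6 has 4 σ bonds: steric number 4 → sp3.
C7 (3 σ bonds, plus one π bond) has steric number 3: sp2.
C8 carries 3 σ bonds, plus one π bond, giving a steric number of 3, so it is sp2.

C1 sp2, C2 sp2, C3 sp3, C4 sp3, C5 sp3, C6 sp3, C7 sp2, C8 sp2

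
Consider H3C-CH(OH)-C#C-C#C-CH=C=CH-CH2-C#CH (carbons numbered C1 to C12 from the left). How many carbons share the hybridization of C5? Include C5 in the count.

C5 is sp (two π bonds).
C1: sp3
C2: sp3
C3: sp ✓
C4: sp ✓
C5: sp ✓
C6: sp ✓
C7: sp2
C8: sp ✓
C9: sp2
C10: sp3
C11: sp ✓
C12: sp ✓
7 carbons are sp.

7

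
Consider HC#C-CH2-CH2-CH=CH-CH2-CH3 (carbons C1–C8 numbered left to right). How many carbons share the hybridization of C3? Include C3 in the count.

4

C3 is sp3 (only σ bonds).
C1: sp
C2: sp
C3: sp3 ✓
C4: sp3 ✓
C5: sp2
C6: sp2
C7: sp3 ✓
C8: sp3 ✓
4 carbons are sp3.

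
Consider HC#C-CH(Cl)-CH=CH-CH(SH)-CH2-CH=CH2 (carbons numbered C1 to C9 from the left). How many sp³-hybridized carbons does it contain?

C1: sp
C2: sp
C3: sp3 ✓
C4: sp2
C5: sp2
C6: sp3 ✓
C7: sp3 ✓
C8: sp2
C9: sp2
C3, C6, C7 → 3 sp3 carbons.

3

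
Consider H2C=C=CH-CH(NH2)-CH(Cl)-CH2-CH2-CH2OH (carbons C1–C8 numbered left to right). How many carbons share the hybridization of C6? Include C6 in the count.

5

C6 is sp3 (only σ bonds).
C1: sp2
C2: sp
C3: sp2
C4: sp3 ✓
C5: sp3 ✓
C6: sp3 ✓
C7: sp3 ✓
C8: sp3 ✓
5 carbons are sp3.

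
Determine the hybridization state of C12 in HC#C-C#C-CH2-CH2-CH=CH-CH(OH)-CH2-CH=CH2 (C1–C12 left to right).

C12 (3 σ bonds, plus one π bond) has steric number 3: sp2.

sp2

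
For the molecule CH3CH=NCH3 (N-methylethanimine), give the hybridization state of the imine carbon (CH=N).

sp²

The imine carbon (CH=N): 3 σ bonds, plus one π bond; 3 regions of electron density → sp2.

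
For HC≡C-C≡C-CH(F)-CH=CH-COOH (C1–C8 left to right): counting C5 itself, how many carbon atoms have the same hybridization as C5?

C5 is sp3 (only σ bonds).
C1: sp
C2: sp
C3: sp
C4: sp
C5: sp3 ✓
C6: sp2
C7: sp2
C8: sp2
1 carbon is sp3.

1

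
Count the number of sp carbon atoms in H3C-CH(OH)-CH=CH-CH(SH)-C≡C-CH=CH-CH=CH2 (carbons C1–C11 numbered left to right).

C1: sp3
C2: sp3
C3: sp2
C4: sp2
C5: sp3
C6: sp ✓
C7: sp ✓
C8: sp2
C9: sp2
C10: sp2
C11: sp2
C6, C7 → 2 sp carbons.

2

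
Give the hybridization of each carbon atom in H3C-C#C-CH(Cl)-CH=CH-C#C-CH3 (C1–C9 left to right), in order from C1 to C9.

C1 sp3, C2 sp, C3 sp, C4 sp3, C5 sp2, C6 sp2, C7 sp, C8 sp, C9 sp3

C1 — 4 σ bonds. Steric number 4, so sp3.
C2 has 2 σ bonds, plus two π bonds: steric number 2 → sp.
C3 (2 σ bonds, plus two π bonds) has steric number 2: sp.
C4 has 4 σ bonds: steric number 4 → sp3.
C5 is sp2: 3 σ bonds, plus one π bond, 3 electron-density regions.
C6: 3 σ bonds, plus one π bond — 3 electron domains, sp2.
C7 has 2 σ bonds, plus two π bonds: steric number 2 → sp.
C8 is sp: 2 σ bonds, plus two π bonds, 2 electron-density regions.
C9 has 4 σ bonds: steric number 4 → sp3.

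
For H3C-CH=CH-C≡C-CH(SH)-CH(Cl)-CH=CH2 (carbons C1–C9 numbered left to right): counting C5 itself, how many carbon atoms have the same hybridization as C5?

2

C5 is sp (two π bonds).
C1: sp3
C2: sp2
C3: sp2
C4: sp ✓
C5: sp ✓
C6: sp3
C7: sp3
C8: sp2
C9: sp2
2 carbons are sp.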